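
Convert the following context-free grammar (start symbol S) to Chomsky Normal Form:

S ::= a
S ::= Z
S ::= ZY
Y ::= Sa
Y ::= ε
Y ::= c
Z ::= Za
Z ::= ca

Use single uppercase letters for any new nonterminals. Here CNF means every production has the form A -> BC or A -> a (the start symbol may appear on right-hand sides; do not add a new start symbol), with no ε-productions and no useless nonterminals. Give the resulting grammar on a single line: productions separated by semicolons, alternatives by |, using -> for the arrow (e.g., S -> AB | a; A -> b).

S -> a | BA | ZA | ZY; A -> a; B -> c; Y -> c | SA; Z -> BA | ZA

Nullable: {Y}; after ε-elimination: S -> Z | a | ZY; Y -> c | Sa; Z -> Za | ca.
After unit-elimination: S -> a | ZY | Za | ca; Y -> c | Sa; Z -> Za | ca.
TERM: introduce A -> a, B -> c and substitute in every rule of length ≥2.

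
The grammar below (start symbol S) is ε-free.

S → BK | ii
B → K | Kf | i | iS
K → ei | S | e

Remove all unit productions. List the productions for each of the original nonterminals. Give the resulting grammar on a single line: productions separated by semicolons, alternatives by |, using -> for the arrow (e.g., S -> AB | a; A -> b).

Unit productions: B->K, K->S.
Unit pairs (A ⇒* B via units): (B,K), (B,S), (K,S).
S: inherits non-unit rules of {S} → BK | ii.
B: inherits non-unit rules of {B, K, S} → BK | Kf | e | ei | i | iS | ii.
K: inherits non-unit rules of {K, S} → BK | e | ei | ii.

S -> BK | ii; B -> e | i | BK | Kf | ei | iS | ii; K -> e | BK | ei | ii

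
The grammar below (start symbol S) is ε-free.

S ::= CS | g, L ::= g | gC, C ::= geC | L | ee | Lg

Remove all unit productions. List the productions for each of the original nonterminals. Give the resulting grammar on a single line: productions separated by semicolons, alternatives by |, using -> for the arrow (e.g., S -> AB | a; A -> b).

S -> g | CS; C -> g | Lg | ee | gC | geC; L -> g | gC

Unit productions: C->L.
Unit pairs (A ⇒* B via units): (C,L).
S: inherits non-unit rules of {S} → CS | g.
C: inherits non-unit rules of {C, L} → Lg | ee | g | gC | geC.
L: inherits non-unit rules of {L} → g | gC.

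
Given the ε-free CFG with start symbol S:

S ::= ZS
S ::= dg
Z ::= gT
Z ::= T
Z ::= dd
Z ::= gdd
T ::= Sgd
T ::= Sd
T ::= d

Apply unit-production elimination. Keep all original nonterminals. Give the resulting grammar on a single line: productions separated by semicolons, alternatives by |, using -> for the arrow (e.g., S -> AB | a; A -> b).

Unit productions: Z->T.
Unit pairs (A ⇒* B via units): (Z,T).
S: inherits non-unit rules of {S} → ZS | dg.
T: inherits non-unit rules of {T} → Sd | Sgd | d.
Z: inherits non-unit rules of {T, Z} → Sd | Sgd | d | dd | gT | gdd.

S -> ZS | dg; T -> d | Sd | Sgd; Z -> d | Sd | dd | gT | Sgd | gdd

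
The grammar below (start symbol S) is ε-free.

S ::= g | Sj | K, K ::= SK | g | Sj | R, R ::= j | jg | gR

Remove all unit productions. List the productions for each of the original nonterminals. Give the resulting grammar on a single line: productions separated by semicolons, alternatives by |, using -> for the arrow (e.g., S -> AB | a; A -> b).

S -> g | j | SK | Sj | gR | jg; K -> g | j | SK | Sj | gR | jg; R -> j | gR | jg

Unit productions: K->R, S->K.
Unit pairs (A ⇒* B via units): (K,R), (S,K), (S,R).
S: inherits non-unit rules of {K, R, S} → SK | Sj | g | gR | j | jg.
K: inherits non-unit rules of {K, R} → SK | Sj | g | gR | j | jg.
R: inherits non-unit rules of {R} → gR | j | jg.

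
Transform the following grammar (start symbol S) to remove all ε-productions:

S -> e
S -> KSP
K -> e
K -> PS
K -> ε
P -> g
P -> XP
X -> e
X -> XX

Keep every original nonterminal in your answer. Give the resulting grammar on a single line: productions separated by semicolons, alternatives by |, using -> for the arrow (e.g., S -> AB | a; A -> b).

S -> e | SP | KSP; K -> e | PS; P -> g | XP; X -> e | XX

Nullable set: {K}.
S -> KSP: K nullable, giving KSP | SP.
Drop K -> ε.
Unchanged (no nullable symbols): S -> e; K -> PS; K -> e; P -> XP; P -> g; X -> XX; X -> e.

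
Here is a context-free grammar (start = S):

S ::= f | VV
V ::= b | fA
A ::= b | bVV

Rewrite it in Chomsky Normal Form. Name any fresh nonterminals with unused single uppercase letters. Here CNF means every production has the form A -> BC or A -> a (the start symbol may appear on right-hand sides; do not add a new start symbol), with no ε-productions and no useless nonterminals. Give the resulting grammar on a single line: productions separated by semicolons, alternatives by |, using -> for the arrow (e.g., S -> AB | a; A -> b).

No ε-productions.
No unit productions to eliminate.
TERM: introduce B -> b, C -> f and substitute in every rule of length ≥2.
BIN: A -> BVV becomes A -> BD, D -> VV.

S -> f | VV; A -> b | BD; B -> b; C -> f; D -> VV; V -> b | CA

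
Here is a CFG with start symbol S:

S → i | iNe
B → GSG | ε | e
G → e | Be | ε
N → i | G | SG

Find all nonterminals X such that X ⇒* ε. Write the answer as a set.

Directly nullable (have an ε-rule): {B, G}.
N is nullable via N -> G (every symbol on the right is already known nullable).
Not nullable: S — each has a terminal in every rule's right-hand side or depends on a non-nullable symbol.

{B, G, N}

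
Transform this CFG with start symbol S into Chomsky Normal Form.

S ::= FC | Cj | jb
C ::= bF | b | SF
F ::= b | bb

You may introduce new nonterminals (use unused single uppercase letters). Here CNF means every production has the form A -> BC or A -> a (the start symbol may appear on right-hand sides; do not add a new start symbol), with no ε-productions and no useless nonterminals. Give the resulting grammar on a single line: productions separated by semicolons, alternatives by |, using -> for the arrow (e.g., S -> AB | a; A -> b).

No ε-productions.
No unit productions to eliminate.
TERM: introduce A -> b, B -> j and substitute in every rule of length ≥2.

S -> BA | CB | FC; A -> b; B -> j; C -> b | AF | SF; F -> b | AA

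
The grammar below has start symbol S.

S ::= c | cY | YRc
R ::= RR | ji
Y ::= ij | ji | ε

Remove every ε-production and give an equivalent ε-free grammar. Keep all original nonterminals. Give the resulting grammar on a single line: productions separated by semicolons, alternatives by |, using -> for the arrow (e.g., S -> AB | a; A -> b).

S -> c | Rc | cY | YRc; R -> RR | ji; Y -> ij | ji

Nullable set: {Y}.
S -> YRc: Y nullable, giving Rc | YRc.
S -> cY: Y nullable, giving c | cY.
Drop Y -> ε.
Unchanged (no nullable symbols): S -> c; R -> RR; R -> ji; Y -> ij; Y -> ji.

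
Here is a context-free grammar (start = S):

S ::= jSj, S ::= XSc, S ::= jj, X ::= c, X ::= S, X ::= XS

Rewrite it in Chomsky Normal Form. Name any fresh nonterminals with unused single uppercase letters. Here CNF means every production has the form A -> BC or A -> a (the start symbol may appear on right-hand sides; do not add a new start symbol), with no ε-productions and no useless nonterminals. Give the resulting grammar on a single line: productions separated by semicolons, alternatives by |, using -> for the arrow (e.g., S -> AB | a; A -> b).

S -> BB | BC | XD; A -> c; B -> j; C -> SB; D -> SA; E -> SB; F -> SA; X -> c | BB | BE | XF | XS

No ε-productions.
After unit-elimination: S -> jj | XSc | jSj; X -> c | XS | jj | XSc | jSj.
TERM: introduce A -> c, B -> j and substitute in every rule of length ≥2.
BIN: S -> BSB becomes S -> BC, C -> SB; S -> XSA becomes S -> XD, D -> SA; X -> BSB becomes X -> BE, E -> SB; X -> XSA becomes X -> XF, F -> SA.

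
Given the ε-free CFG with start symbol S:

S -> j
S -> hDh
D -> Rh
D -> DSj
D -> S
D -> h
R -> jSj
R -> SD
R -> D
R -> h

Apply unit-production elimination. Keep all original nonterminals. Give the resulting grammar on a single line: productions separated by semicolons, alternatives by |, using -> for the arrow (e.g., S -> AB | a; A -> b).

S -> j | hDh; D -> h | j | Rh | DSj | hDh; R -> h | j | Rh | SD | DSj | hDh | jSj

Unit productions: D->S, R->D.
Unit pairs (A ⇒* B via units): (D,S), (R,D), (R,S).
S: inherits non-unit rules of {S} → hDh | j.
D: inherits non-unit rules of {D, S} → DSj | Rh | h | hDh | j.
R: inherits non-unit rules of {D, R, S} → DSj | Rh | SD | h | hDh | j | jSj.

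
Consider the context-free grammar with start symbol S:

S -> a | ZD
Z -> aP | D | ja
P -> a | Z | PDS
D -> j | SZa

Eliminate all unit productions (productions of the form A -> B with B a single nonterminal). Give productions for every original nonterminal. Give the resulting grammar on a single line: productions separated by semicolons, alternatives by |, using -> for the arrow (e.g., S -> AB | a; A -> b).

Unit productions: P->Z, Z->D.
Unit pairs (A ⇒* B via units): (P,D), (P,Z), (Z,D).
S: inherits non-unit rules of {S} → ZD | a.
D: inherits non-unit rules of {D} → SZa | j.
P: inherits non-unit rules of {D, P, Z} → PDS | SZa | a | aP | j | ja.
Z: inherits non-unit rules of {D, Z} → SZa | aP | j | ja.

S -> a | ZD; D -> j | SZa; P -> a | j | aP | ja | PDS | SZa; Z -> j | aP | ja | SZa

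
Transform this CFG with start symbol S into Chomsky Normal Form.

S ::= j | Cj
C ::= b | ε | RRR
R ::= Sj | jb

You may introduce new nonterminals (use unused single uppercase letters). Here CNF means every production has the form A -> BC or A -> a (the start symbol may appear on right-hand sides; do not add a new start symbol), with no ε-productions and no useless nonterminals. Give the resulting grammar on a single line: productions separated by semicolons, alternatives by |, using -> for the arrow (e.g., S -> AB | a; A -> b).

S -> j | CA; A -> j; B -> b; C -> b | RD; D -> RR; R -> AB | SA

Nullable: {C}; after ε-elimination: S -> j | Cj; C -> b | RRR; R -> Sj | jb.
No unit productions to eliminate.
TERM: introduce B -> b, A -> j and substitute in every rule of length ≥2.
BIN: C -> RRR becomes C -> RD, D -> RR.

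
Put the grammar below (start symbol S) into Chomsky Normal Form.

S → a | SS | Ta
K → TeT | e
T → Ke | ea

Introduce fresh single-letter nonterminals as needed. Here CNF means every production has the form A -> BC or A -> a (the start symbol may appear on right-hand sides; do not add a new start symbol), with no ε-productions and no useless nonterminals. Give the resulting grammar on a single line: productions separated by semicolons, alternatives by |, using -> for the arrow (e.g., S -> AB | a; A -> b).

No ε-productions.
No unit productions to eliminate.
TERM: introduce B -> a, A -> e and substitute in every rule of length ≥2.
BIN: K -> TAT becomes K -> TC, C -> AT.

S -> a | SS | TB; A -> e; B -> a; C -> AT; K -> e | TC; T -> AB | KA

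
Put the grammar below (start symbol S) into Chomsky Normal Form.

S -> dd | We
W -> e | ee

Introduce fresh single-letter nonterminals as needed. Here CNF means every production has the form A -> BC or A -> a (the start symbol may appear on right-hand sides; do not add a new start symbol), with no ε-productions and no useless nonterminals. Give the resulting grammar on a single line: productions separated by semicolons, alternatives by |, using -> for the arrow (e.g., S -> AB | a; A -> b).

S -> BB | WA; A -> e; B -> d; W -> e | AA

No ε-productions.
No unit productions to eliminate.
TERM: introduce B -> d, A -> e and substitute in every rule of length ≥2.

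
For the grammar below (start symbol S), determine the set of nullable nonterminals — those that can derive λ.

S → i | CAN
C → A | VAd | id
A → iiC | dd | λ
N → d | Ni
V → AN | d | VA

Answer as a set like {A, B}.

Directly nullable (have an ε-rule): {A}.
C is nullable via C -> A (every symbol on the right is already known nullable).
Not nullable: N, S, V — each has a terminal in every rule's right-hand side or depends on a non-nullable symbol.

{A, C}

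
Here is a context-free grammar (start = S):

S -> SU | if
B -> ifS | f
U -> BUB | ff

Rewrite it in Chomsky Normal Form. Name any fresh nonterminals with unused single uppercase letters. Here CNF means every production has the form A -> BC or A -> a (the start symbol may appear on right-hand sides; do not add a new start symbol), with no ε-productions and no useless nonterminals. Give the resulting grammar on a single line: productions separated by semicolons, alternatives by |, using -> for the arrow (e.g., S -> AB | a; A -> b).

No ε-productions.
No unit productions to eliminate.
TERM: introduce C -> f, A -> i and substitute in every rule of length ≥2.
BIN: B -> ACS becomes B -> AD, D -> CS; U -> BUB becomes U -> BE, E -> UB.

S -> AC | SU; A -> i; B -> f | AD; C -> f; D -> CS; E -> UB; U -> BE | CC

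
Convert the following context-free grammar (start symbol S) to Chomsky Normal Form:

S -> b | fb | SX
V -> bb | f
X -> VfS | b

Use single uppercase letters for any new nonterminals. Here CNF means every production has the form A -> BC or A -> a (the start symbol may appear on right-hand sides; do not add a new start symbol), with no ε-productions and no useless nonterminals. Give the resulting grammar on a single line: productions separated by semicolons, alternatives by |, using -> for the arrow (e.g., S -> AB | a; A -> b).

S -> b | AB | SX; A -> f; B -> b; C -> AS; V -> f | BB; X -> b | VC

No ε-productions.
No unit productions to eliminate.
TERM: introduce B -> b, A -> f and substitute in every rule of length ≥2.
BIN: X -> VAS becomes X -> VC, C -> AS.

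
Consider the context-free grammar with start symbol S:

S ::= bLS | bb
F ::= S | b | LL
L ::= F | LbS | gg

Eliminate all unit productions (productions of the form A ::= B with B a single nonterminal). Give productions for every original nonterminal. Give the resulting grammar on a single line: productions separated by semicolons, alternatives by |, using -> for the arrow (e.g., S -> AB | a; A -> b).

Unit productions: F->S, L->F.
Unit pairs (A ⇒* B via units): (F,S), (L,F), (L,S).
S: inherits non-unit rules of {S} → bLS | bb.
F: inherits non-unit rules of {F, S} → LL | b | bLS | bb.
L: inherits non-unit rules of {F, L, S} → LL | LbS | b | bLS | bb | gg.

S -> bb | bLS; F -> b | LL | bb | bLS; L -> b | LL | bb | gg | LbS | bLS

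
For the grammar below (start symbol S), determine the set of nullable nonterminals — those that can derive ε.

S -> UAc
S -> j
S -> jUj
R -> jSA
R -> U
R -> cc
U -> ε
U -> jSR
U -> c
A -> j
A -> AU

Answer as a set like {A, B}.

{R, U}

Directly nullable (have an ε-rule): {U}.
R is nullable via R -> U (every symbol on the right is already known nullable).
Not nullable: A, S — each has a terminal in every rule's right-hand side or depends on a non-nullable symbol.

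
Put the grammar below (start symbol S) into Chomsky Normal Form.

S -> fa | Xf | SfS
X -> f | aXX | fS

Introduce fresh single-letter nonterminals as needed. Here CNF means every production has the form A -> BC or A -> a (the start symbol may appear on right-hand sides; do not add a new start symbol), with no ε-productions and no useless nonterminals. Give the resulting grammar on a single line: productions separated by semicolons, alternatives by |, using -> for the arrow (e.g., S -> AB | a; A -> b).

No ε-productions.
No unit productions to eliminate.
TERM: introduce B -> a, A -> f and substitute in every rule of length ≥2.
BIN: S -> SAS becomes S -> SC, C -> AS; X -> BXX becomes X -> BD, D -> XX.

S -> AB | SC | XA; A -> f; B -> a; C -> AS; D -> XX; X -> f | AS | BD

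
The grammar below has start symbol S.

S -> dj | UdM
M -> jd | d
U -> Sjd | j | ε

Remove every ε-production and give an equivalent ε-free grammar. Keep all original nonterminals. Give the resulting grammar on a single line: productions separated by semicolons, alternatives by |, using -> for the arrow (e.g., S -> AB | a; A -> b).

Nullable set: {U}.
S -> UdM: U nullable, giving UdM | dM.
Drop U -> ε.
Unchanged (no nullable symbols): S -> dj; M -> d; M -> jd; U -> Sjd; U -> j.

S -> dM | dj | UdM; M -> d | jd; U -> j | Sjd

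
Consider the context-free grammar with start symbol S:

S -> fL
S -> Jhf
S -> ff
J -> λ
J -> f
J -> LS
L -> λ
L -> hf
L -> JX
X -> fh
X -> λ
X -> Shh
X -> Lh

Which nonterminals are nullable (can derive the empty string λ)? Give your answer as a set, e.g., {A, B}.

{J, L, X}

Directly nullable (have an ε-rule): {J, L, X}.
Not nullable: S — each has a terminal in every rule's right-hand side or depends on a non-nullable symbol.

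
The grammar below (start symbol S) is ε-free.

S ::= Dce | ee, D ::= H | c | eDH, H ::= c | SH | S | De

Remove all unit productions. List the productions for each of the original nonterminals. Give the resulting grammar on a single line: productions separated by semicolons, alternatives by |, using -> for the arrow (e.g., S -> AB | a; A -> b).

Unit productions: D->H, H->S.
Unit pairs (A ⇒* B via units): (D,H), (D,S), (H,S).
S: inherits non-unit rules of {S} → Dce | ee.
D: inherits non-unit rules of {D, H, S} → Dce | De | SH | c | eDH | ee.
H: inherits non-unit rules of {H, S} → Dce | De | SH | c | ee.

S -> ee | Dce; D -> c | De | SH | ee | Dce | eDH; H -> c | De | SH | ee | Dce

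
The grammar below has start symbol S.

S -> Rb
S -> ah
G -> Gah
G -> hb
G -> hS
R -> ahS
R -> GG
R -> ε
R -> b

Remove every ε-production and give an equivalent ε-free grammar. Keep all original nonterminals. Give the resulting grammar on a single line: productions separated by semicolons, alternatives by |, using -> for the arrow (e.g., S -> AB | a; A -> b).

Nullable set: {R}.
S -> Rb: R nullable, giving Rb | b.
Drop R -> ε.
Unchanged (no nullable symbols): S -> ah; G -> Gah; G -> hS; G -> hb; R -> GG; R -> ahS; R -> b.

S -> b | Rb | ah; G -> hS | hb | Gah; R -> b | GG | ahS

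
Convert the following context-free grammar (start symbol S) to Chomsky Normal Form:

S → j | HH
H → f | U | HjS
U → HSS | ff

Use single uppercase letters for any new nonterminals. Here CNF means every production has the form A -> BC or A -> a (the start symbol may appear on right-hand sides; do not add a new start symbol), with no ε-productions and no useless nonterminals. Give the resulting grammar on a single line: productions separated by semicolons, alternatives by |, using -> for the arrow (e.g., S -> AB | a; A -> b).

S -> j | HH; A -> j; B -> f; C -> AS; D -> SS; H -> f | BB | HC | HD

No ε-productions.
After unit-elimination: S -> j | HH; H -> f | ff | HSS | HjS; U -> ff | HSS.
TERM: introduce B -> f, A -> j and substitute in every rule of length ≥2.
BIN: H -> HAS becomes H -> HC, C -> AS; H -> HSS becomes H -> HD, D -> SS; U -> HSS becomes U -> HE, E -> SS.
Drop unreachable/unproductive: U.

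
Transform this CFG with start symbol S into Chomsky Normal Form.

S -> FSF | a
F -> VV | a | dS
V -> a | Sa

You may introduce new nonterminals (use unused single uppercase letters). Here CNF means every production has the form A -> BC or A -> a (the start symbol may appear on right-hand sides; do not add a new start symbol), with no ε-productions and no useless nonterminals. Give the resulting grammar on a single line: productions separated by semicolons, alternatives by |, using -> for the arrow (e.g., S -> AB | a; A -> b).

S -> a | FC; A -> d; B -> a; C -> SF; F -> a | AS | VV; V -> a | SB

No ε-productions.
No unit productions to eliminate.
TERM: introduce B -> a, A -> d and substitute in every rule of length ≥2.
BIN: S -> FSF becomes S -> FC, C -> SF.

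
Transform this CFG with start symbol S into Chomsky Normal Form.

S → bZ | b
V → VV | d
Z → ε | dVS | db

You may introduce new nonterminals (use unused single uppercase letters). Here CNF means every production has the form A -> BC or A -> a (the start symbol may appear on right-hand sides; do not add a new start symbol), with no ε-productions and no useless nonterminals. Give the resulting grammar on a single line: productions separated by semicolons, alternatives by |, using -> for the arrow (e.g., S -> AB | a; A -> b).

Nullable: {Z}; after ε-elimination: S -> b | bZ; V -> d | VV; Z -> db | dVS.
No unit productions to eliminate.
TERM: introduce A -> b, B -> d and substitute in every rule of length ≥2.
BIN: Z -> BVS becomes Z -> BC, C -> VS.

S -> b | AZ; A -> b; B -> d; C -> VS; V -> d | VV; Z -> BA | BC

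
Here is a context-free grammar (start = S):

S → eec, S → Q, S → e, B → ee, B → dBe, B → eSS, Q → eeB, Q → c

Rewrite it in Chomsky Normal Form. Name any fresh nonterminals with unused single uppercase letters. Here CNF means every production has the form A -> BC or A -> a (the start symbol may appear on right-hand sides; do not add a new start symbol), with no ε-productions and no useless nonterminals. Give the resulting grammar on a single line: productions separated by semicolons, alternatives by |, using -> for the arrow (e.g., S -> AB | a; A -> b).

S -> c | e | CH | CJ; A -> d; B -> AE | CC | CF; C -> e; D -> c; E -> BC; F -> SS; H -> CB; J -> CD

No ε-productions.
After unit-elimination: S -> c | e | eeB | eec; B -> ee | dBe | eSS; Q -> c | eeB.
TERM: introduce D -> c, A -> d, C -> e and substitute in every rule of length ≥2.
BIN: B -> ABC becomes B -> AE, E -> BC; B -> CSS becomes B -> CF, F -> SS; Q -> CCB becomes Q -> CG, G -> CB; S -> CCB becomes S -> CH, H -> CB; S -> CCD becomes S -> CJ, J -> CD.
Drop unreachable/unproductive: Q.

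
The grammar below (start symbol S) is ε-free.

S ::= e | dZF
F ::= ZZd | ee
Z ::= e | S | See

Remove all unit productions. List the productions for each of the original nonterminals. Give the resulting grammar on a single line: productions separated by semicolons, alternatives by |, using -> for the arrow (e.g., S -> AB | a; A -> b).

S -> e | dZF; F -> ee | ZZd; Z -> e | See | dZF

Unit productions: Z->S.
Unit pairs (A ⇒* B via units): (Z,S).
S: inherits non-unit rules of {S} → dZF | e.
F: inherits non-unit rules of {F} → ZZd | ee.
Z: inherits non-unit rules of {S, Z} → See | dZF | e.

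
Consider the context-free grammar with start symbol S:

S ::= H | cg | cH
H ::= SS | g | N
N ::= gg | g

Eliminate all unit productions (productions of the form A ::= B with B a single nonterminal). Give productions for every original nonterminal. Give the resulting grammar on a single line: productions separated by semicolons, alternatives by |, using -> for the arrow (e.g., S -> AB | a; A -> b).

Unit productions: H->N, S->H.
Unit pairs (A ⇒* B via units): (H,N), (S,H), (S,N).
S: inherits non-unit rules of {H, N, S} → SS | cH | cg | g | gg.
H: inherits non-unit rules of {H, N} → SS | g | gg.
N: inherits non-unit rules of {N} → g | gg.

S -> g | SS | cH | cg | gg; H -> g | SS | gg; N -> g | gg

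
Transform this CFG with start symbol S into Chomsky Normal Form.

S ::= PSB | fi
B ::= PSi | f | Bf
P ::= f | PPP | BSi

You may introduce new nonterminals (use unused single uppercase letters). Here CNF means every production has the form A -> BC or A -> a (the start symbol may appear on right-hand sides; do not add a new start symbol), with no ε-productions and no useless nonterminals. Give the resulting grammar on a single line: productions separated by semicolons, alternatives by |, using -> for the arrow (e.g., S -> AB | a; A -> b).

No ε-productions.
No unit productions to eliminate.
TERM: introduce A -> f, C -> i and substitute in every rule of length ≥2.
BIN: B -> PSC becomes B -> PD, D -> SC; P -> BSC becomes P -> BE, E -> SC; P -> PPP becomes P -> PF, F -> PP; S -> PSB becomes S -> PG, G -> SB.

S -> AC | PG; A -> f; B -> f | BA | PD; C -> i; D -> SC; E -> SC; F -> PP; G -> SB; P -> f | BE | PF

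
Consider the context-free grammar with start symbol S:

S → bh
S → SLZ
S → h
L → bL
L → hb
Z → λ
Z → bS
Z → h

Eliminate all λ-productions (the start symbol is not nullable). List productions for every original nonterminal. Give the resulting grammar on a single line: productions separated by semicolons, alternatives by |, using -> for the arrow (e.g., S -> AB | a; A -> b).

Nullable set: {Z}.
S -> SLZ: Z nullable, giving SL | SLZ.
Drop Z -> λ.
Unchanged (no nullable symbols): S -> bh; S -> h; L -> bL; L -> hb; Z -> bS; Z -> h.

S -> h | SL | bh | SLZ; L -> bL | hb; Z -> h | bS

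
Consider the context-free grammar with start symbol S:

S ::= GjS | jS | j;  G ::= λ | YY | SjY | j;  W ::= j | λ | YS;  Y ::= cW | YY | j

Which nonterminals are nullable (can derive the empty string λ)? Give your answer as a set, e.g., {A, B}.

{G, W}

Directly nullable (have an ε-rule): {G, W}.
Not nullable: S, Y — each has a terminal in every rule's right-hand side or depends on a non-nullable symbol.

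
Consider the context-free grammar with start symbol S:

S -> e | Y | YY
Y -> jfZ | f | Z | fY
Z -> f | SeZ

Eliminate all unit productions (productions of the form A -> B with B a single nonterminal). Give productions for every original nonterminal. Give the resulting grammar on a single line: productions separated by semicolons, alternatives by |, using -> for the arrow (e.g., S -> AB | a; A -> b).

Unit productions: S->Y, Y->Z.
Unit pairs (A ⇒* B via units): (S,Y), (S,Z), (Y,Z).
S: inherits non-unit rules of {S, Y, Z} → SeZ | YY | e | f | fY | jfZ.
Y: inherits non-unit rules of {Y, Z} → SeZ | f | fY | jfZ.
Z: inherits non-unit rules of {Z} → SeZ | f.

S -> e | f | YY | fY | SeZ | jfZ; Y -> f | fY | SeZ | jfZ; Z -> f | SeZ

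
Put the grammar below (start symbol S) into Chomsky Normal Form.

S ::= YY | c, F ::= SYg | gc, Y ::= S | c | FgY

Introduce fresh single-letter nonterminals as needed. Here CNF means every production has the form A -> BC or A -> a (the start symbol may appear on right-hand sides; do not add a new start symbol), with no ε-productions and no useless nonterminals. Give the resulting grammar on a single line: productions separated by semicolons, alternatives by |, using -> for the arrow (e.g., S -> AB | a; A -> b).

S -> c | YY; A -> g; B -> c; C -> YA; D -> AY; F -> AB | SC; Y -> c | FD | YY

No ε-productions.
After unit-elimination: S -> c | YY; F -> gc | SYg; Y -> c | YY | FgY.
TERM: introduce B -> c, A -> g and substitute in every rule of length ≥2.
BIN: F -> SYA becomes F -> SC, C -> YA; Y -> FAY becomes Y -> FD, D -> AY.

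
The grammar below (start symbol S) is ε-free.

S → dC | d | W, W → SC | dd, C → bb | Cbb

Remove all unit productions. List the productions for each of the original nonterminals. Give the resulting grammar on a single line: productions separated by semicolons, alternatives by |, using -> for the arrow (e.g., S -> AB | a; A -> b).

Unit productions: S->W.
Unit pairs (A ⇒* B via units): (S,W).
S: inherits non-unit rules of {S, W} → SC | d | dC | dd.
C: inherits non-unit rules of {C} → Cbb | bb.
W: inherits non-unit rules of {W} → SC | dd.

S -> d | SC | dC | dd; C -> bb | Cbb; W -> SC | dd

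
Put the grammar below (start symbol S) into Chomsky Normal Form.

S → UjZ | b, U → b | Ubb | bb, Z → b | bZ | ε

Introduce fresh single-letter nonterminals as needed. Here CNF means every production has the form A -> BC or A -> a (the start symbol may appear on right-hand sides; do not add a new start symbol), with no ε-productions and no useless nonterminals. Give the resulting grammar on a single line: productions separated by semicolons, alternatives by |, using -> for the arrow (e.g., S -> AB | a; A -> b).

S -> b | UA | UC; A -> j; B -> b; C -> AZ; D -> BB; U -> b | BB | UD; Z -> b | BZ

Nullable: {Z}; after ε-elimination: S -> b | Uj | UjZ; U -> b | bb | Ubb; Z -> b | bZ.
No unit productions to eliminate.
TERM: introduce B -> b, A -> j and substitute in every rule of length ≥2.
BIN: S -> UAZ becomes S -> UC, C -> AZ; U -> UBB becomes U -> UD, D -> BB.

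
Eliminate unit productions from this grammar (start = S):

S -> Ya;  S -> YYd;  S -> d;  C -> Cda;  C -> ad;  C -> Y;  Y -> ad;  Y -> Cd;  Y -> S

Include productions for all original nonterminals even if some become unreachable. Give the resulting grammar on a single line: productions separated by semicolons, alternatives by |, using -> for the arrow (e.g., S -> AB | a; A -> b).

Unit productions: C->Y, Y->S.
Unit pairs (A ⇒* B via units): (C,S), (C,Y), (Y,S).
S: inherits non-unit rules of {S} → YYd | Ya | d.
C: inherits non-unit rules of {C, S, Y} → Cd | Cda | YYd | Ya | ad | d.
Y: inherits non-unit rules of {S, Y} → Cd | YYd | Ya | ad | d.

S -> d | Ya | YYd; C -> d | Cd | Ya | ad | Cda | YYd; Y -> d | Cd | Ya | ad | YYd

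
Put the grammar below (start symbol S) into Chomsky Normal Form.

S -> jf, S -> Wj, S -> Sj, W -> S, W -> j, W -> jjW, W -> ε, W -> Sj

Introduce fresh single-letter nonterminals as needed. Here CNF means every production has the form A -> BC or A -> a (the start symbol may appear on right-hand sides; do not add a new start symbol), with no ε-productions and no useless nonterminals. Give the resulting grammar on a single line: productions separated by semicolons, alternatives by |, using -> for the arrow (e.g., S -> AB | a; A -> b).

S -> j | AB | SA | WA; A -> j; B -> f; C -> AW; W -> j | AA | AB | AC | SA | WA

Nullable: {W}; after ε-elimination: S -> j | Sj | Wj | jf; W -> S | j | Sj | jj | jjW.
After unit-elimination: S -> j | Sj | Wj | jf; W -> j | Sj | Wj | jf | jj | jjW.
TERM: introduce B -> f, A -> j and substitute in every rule of length ≥2.
BIN: W -> AAW becomes W -> AC, C -> AW.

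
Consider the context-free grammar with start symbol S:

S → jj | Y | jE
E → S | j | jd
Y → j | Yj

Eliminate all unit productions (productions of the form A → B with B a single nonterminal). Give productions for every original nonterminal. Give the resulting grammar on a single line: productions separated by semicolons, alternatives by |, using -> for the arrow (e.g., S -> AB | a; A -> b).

Unit productions: E->S, S->Y.
Unit pairs (A ⇒* B via units): (E,S), (E,Y), (S,Y).
S: inherits non-unit rules of {S, Y} → Yj | j | jE | jj.
E: inherits non-unit rules of {E, S, Y} → Yj | j | jE | jd | jj.
Y: inherits non-unit rules of {Y} → Yj | j.

S -> j | Yj | jE | jj; E -> j | Yj | jE | jd | jj; Y -> j | Yj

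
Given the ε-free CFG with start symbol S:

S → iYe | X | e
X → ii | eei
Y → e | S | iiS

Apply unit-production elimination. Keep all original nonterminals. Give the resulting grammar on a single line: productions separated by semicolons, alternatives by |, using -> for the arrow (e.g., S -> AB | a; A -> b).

Unit productions: S->X, Y->S.
Unit pairs (A ⇒* B via units): (S,X), (Y,S), (Y,X).
S: inherits non-unit rules of {S, X} → e | eei | iYe | ii.
X: inherits non-unit rules of {X} → eei | ii.
Y: inherits non-unit rules of {S, X, Y} → e | eei | iYe | ii | iiS.

S -> e | ii | eei | iYe; X -> ii | eei; Y -> e | ii | eei | iYe | iiS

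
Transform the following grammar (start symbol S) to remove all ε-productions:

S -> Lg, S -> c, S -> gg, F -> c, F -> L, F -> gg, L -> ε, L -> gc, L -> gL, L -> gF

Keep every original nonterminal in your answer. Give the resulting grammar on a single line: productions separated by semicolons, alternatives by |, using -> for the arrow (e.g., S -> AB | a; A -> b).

S -> c | g | Lg | gg; F -> L | c | gg; L -> g | gF | gL | gc

Nullable set: {F, L}.
S -> Lg: L nullable, giving Lg | g.
F -> L: L nullable, giving L.
Drop L -> ε.
L -> gF: F nullable, giving g | gF.
L -> gL: L nullable, giving g | gL.
Unchanged (no nullable symbols): S -> c; S -> gg; F -> c; F -> gg; L -> gc.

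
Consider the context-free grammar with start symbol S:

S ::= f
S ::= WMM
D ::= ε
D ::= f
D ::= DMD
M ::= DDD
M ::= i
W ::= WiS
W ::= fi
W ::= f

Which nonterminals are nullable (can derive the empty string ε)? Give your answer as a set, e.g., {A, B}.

{D, M}

Directly nullable (have an ε-rule): {D}.
M is nullable via M -> DDD (every symbol on the right is already known nullable).
Not nullable: S, W — each has a terminal in every rule's right-hand side or depends on a non-nullable symbol.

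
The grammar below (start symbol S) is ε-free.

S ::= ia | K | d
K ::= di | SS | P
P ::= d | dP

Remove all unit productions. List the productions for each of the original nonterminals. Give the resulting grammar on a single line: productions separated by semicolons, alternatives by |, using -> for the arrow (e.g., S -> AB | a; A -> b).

S -> d | SS | dP | di | ia; K -> d | SS | dP | di; P -> d | dP

Unit productions: K->P, S->K.
Unit pairs (A ⇒* B via units): (K,P), (S,K), (S,P).
S: inherits non-unit rules of {K, P, S} → SS | d | dP | di | ia.
K: inherits non-unit rules of {K, P} → SS | d | dP | di.
P: inherits non-unit rules of {P} → d | dP.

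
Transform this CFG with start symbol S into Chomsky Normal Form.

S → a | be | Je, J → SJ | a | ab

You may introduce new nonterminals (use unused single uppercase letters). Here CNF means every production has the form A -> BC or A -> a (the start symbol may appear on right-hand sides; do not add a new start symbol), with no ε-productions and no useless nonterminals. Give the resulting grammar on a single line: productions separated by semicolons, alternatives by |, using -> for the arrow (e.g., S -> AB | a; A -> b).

No ε-productions.
No unit productions to eliminate.
TERM: introduce A -> a, B -> b, C -> e and substitute in every rule of length ≥2.

S -> a | BC | JC; A -> a; B -> b; C -> e; J -> a | AB | SJ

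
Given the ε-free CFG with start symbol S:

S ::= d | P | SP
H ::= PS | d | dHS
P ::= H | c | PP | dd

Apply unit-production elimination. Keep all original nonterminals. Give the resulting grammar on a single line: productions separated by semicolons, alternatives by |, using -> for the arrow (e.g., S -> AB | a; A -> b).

S -> c | d | PP | PS | SP | dd | dHS; H -> d | PS | dHS; P -> c | d | PP | PS | dd | dHS

Unit productions: P->H, S->P.
Unit pairs (A ⇒* B via units): (P,H), (S,H), (S,P).
S: inherits non-unit rules of {H, P, S} → PP | PS | SP | c | d | dHS | dd.
H: inherits non-unit rules of {H} → PS | d | dHS.
P: inherits non-unit rules of {H, P} → PP | PS | c | d | dHS | dd.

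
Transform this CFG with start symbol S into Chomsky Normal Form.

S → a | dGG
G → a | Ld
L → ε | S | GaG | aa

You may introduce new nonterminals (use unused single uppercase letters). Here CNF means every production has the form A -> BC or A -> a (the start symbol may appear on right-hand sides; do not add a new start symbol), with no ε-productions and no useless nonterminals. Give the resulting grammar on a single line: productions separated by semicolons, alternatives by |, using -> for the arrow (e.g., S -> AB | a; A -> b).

S -> a | AE; A -> d; B -> a; C -> GG; D -> BG; E -> GG; G -> a | d | LA; L -> a | AC | BB | GD

Nullable: {L}; after ε-elimination: S -> a | dGG; G -> a | d | Ld; L -> S | aa | GaG.
After unit-elimination: S -> a | dGG; G -> a | d | Ld; L -> a | aa | GaG | dGG.
TERM: introduce B -> a, A -> d and substitute in every rule of length ≥2.
BIN: L -> AGG becomes L -> AC, C -> GG; L -> GBG becomes L -> GD, D -> BG; S -> AGG becomes S -> AE, E -> GG.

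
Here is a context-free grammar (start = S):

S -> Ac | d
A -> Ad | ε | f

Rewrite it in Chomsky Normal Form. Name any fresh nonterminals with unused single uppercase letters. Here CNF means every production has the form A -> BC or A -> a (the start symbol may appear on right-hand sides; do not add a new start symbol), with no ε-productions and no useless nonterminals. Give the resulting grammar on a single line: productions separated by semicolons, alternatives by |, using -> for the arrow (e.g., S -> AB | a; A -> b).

S -> c | d | AC; A -> d | f | AB; B -> d; C -> c

Nullable: {A}; after ε-elimination: S -> c | d | Ac; A -> d | f | Ad.
No unit productions to eliminate.
TERM: introduce C -> c, B -> d and substitute in every rule of length ≥2.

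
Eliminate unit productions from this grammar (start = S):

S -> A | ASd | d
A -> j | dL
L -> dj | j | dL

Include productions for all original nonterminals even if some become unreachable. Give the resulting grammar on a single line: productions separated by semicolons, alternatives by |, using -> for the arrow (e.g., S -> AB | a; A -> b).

Unit productions: S->A.
Unit pairs (A ⇒* B via units): (S,A).
S: inherits non-unit rules of {A, S} → ASd | d | dL | j.
A: inherits non-unit rules of {A} → dL | j.
L: inherits non-unit rules of {L} → dL | dj | j.

S -> d | j | dL | ASd; A -> j | dL; L -> j | dL | dj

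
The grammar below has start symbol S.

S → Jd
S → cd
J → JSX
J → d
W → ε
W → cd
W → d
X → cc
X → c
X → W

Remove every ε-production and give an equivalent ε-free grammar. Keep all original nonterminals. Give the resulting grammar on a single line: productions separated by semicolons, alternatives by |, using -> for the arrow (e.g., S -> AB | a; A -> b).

Nullable set: {W, X}.
J -> JSX: X nullable, giving JS | JSX.
Drop W -> ε.
X -> W: W nullable, giving W.
Unchanged (no nullable symbols): S -> Jd; S -> cd; J -> d; W -> cd; W -> d; X -> c; X -> cc.

S -> Jd | cd; J -> d | JS | JSX; W -> d | cd; X -> W | c | cc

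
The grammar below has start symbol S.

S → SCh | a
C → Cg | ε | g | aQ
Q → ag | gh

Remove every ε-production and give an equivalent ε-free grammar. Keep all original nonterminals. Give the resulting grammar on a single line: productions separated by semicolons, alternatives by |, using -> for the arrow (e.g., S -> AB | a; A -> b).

S -> a | Sh | SCh; C -> g | Cg | aQ; Q -> ag | gh

Nullable set: {C}.
S -> SCh: C nullable, giving SCh | Sh.
Drop C -> ε.
C -> Cg: C nullable, giving Cg | g.
Unchanged (no nullable symbols): S -> a; C -> aQ; C -> g; Q -> ag; Q -> gh.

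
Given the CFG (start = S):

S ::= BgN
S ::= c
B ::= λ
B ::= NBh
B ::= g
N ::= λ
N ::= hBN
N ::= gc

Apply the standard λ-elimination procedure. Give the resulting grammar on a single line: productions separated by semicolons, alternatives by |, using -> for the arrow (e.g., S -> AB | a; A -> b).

S -> c | g | Bg | gN | BgN; B -> g | h | Bh | Nh | NBh; N -> h | gc | hB | hN | hBN

Nullable set: {B, N}.
S -> BgN: B, N nullable, giving Bg | BgN | g | gN.
Drop B -> λ.
B -> NBh: N, B nullable, giving Bh | NBh | Nh | h.
Drop N -> λ.
N -> hBN: B, N nullable, giving h | hB | hBN | hN.
Unchanged (no nullable symbols): S -> c; B -> g; N -> gc.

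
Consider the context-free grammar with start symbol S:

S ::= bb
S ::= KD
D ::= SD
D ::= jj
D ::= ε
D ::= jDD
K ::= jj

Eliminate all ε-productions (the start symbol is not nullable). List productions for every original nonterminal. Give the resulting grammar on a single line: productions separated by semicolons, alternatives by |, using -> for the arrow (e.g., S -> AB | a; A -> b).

S -> K | KD | bb; D -> S | j | SD | jD | jj | jDD; K -> jj

Nullable set: {D}.
S -> KD: D nullable, giving K | KD.
Drop D -> ε.
D -> SD: D nullable, giving S | SD.
D -> jDD: D, D nullable, giving j | jD | jDD.
Unchanged (no nullable symbols): S -> bb; D -> jj; K -> jj.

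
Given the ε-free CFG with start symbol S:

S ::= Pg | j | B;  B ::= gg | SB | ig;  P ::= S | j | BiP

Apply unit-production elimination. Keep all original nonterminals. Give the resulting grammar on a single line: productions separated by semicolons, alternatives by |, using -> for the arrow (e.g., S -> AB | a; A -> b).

Unit productions: P->S, S->B.
Unit pairs (A ⇒* B via units): (P,B), (P,S), (S,B).
S: inherits non-unit rules of {B, S} → Pg | SB | gg | ig | j.
B: inherits non-unit rules of {B} → SB | gg | ig.
P: inherits non-unit rules of {B, P, S} → BiP | Pg | SB | gg | ig | j.

S -> j | Pg | SB | gg | ig; B -> SB | gg | ig; P -> j | Pg | SB | gg | ig | BiP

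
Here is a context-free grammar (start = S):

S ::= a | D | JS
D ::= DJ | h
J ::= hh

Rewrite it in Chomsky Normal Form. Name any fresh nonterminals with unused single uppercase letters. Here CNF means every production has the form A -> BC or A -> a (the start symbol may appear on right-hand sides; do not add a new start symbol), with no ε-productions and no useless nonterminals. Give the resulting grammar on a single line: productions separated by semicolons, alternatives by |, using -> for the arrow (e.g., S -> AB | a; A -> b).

S -> a | h | DJ | JS; A -> h; D -> h | DJ; J -> AA

No ε-productions.
After unit-elimination: S -> a | h | DJ | JS; D -> h | DJ; J -> hh.
TERM: introduce A -> h and substitute in every rule of length ≥2.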